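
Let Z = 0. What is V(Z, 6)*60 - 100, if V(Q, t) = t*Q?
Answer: -100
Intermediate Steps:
V(Q, t) = Q*t
V(Z, 6)*60 - 100 = (0*6)*60 - 100 = 0*60 - 100 = 0 - 100 = -100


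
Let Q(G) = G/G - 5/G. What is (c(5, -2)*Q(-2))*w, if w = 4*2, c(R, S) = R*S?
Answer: -280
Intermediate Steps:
w = 8
Q(G) = 1 - 5/G
(c(5, -2)*Q(-2))*w = ((5*(-2))*((-5 - 2)/(-2)))*8 = -(-5)*(-7)*8 = -10*7/2*8 = -35*8 = -280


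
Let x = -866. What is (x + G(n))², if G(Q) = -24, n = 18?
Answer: 792100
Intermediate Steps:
(x + G(n))² = (-866 - 24)² = (-890)² = 792100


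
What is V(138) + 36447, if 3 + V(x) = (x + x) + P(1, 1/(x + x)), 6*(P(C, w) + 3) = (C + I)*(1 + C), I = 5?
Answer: 36719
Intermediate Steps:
P(C, w) = -3 + (1 + C)*(5 + C)/6 (P(C, w) = -3 + ((C + 5)*(1 + C))/6 = -3 + ((5 + C)*(1 + C))/6 = -3 + ((1 + C)*(5 + C))/6 = -3 + (1 + C)*(5 + C)/6)
V(x) = -4 + 2*x (V(x) = -3 + ((x + x) + (-13/6 + 1 + (⅙)*1²)) = -3 + (2*x + (-13/6 + 1 + (⅙)*1)) = -3 + (2*x + (-13/6 + 1 + ⅙)) = -3 + (2*x - 1) = -3 + (-1 + 2*x) = -4 + 2*x)
V(138) + 36447 = (-4 + 2*138) + 36447 = (-4 + 276) + 36447 = 272 + 36447 = 36719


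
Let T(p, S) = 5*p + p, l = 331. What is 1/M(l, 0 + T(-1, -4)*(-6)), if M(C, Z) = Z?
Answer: 1/36 ≈ 0.027778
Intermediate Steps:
T(p, S) = 6*p
1/M(l, 0 + T(-1, -4)*(-6)) = 1/(0 + (6*(-1))*(-6)) = 1/(0 - 6*(-6)) = 1/(0 + 36) = 1/36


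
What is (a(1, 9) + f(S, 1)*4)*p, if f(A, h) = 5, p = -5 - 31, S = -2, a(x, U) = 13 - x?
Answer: -1152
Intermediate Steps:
p = -36
(a(1, 9) + f(S, 1)*4)*p = ((13 - 1*1) + 5*4)*(-36) = ((13 - 1) + 20)*(-36) = (12 + 20)*(-36) = 32*(-36) = -1152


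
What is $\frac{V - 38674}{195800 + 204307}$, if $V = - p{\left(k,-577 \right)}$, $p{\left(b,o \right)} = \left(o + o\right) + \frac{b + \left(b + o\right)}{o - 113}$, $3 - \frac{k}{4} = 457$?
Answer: $- \frac{125087}{1333690} \approx -0.09379$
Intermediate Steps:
$k = -1816$ ($k = 12 - 1828 = -1816$)
$p{\left(b,o \right)} = 2 o + \frac{o + 2 b}{-113 + o}$
$V = \frac{11479}{10}$ ($V = - \frac{\left(-225\right) \left(-577\right) + 2 \left(-1816\right) + 2 \left(-577\right)^{2}}{-113 - 577} = - \frac{129825 - 3632 + 2 \cdot 332929}{-690} = - \frac{\left(-1\right) \left(129825 - 3632 + 665858\right)}{690} = - \frac{\left(-1\right) 792051}{690} = \left(-1\right) \left(- \frac{11479}{10}\right) = \frac{11479}{10} \approx 1147.9$)
$\frac{V - 38674}{195800 + 204307} = \frac{\frac{11479}{10} - 38674}{195800 + 204307} = - \frac{375261}{10 \cdot 400107} = \left(- \frac{375261}{10}\right) \frac{1}{400107} = - \frac{125087}{1333690}$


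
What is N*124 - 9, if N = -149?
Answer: -18485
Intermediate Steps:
N*124 - 9 = -149*124 - 9 = -18476 - 9 = -18485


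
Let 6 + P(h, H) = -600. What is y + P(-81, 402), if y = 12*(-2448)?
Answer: -29982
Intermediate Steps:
P(h, H) = -606 (P(h, H) = -6 - 600 = -606)
y = -29376
y + P(-81, 402) = -29376 - 606 = -29982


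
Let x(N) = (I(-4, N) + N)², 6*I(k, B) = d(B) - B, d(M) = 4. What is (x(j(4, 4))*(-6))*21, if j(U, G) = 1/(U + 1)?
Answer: -175/2 ≈ -87.500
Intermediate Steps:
j(U, G) = 1/(1 + U)
I(k, B) = ⅔ - B/6 (I(k, B) = (4 - B)/6 = ⅔ - B/6)
x(N) = (⅔ + 5*N/6)² (x(N) = ((⅔ - N/6) + N)² = (⅔ + 5*N/6)²)
(x(j(4, 4))*(-6))*21 = (((4 + 5/(1 + 4))²/36)*(-6))*21 = (((4 + 5/5)²/36)*(-6))*21 = (((4 + 5*(⅕))²/36)*(-6))*21 = (((4 + 1)²/36)*(-6))*21 = (((1/36)*5²)*(-6))*21 = (((1/36)*25)*(-6))*21 = ((25/36)*(-6))*21 = -25/6*21 = -175/2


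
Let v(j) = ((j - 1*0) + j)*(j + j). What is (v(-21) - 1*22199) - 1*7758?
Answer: -28193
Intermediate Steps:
v(j) = 4*j² (v(j) = ((j + 0) + j)*(2*j) = (j + j)*(2*j) = (2*j)*(2*j) = 4*j²)
(v(-21) - 1*22199) - 1*7758 = (4*(-21)² - 1*22199) - 1*7758 = (4*441 - 22199) - 7758 = (1764 - 22199) - 7758 = -20435 - 7758 = -28193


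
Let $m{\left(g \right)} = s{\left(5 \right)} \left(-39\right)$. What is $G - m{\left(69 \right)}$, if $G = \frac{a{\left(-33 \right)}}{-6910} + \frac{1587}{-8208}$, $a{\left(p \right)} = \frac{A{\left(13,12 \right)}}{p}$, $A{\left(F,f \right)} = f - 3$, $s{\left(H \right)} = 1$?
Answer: $\frac{4035184979}{103981680} \approx 38.807$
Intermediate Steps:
$A{\left(F,f \right)} = -3 + f$
$m{\left(g \right)} = -39$ ($m{\left(g \right)} = 1 \left(-39\right) = -39$)
$a{\left(p \right)} = \frac{9}{p}$ ($a{\left(p \right)} = \frac{-3 + 12}{p} = \frac{9}{p}$)
$G = - \frac{20100541}{103981680}$ ($G = \frac{9 \frac{1}{-33}}{-6910} + \frac{1587}{-8208} = 9 \left(- \frac{1}{33}\right) \left(- \frac{1}{6910}\right) + 1587 \left(- \frac{1}{8208}\right) = \left(- \frac{3}{11}\right) \left(- \frac{1}{6910}\right) - \frac{529}{2736} = \frac{3}{76010} - \frac{529}{2736} = - \frac{20100541}{103981680} \approx -0.19331$)
$G - m{\left(69 \right)} = - \frac{20100541}{103981680} - -39 = - \frac{20100541}{103981680} + 39 = \frac{4035184979}{103981680}$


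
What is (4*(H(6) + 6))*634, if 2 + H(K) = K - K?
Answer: 10144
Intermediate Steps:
H(K) = -2 (H(K) = -2 + (K - K) = -2 + 0 = -2)
(4*(H(6) + 6))*634 = (4*(-2 + 6))*634 = (4*4)*634 = 16*634 = 10144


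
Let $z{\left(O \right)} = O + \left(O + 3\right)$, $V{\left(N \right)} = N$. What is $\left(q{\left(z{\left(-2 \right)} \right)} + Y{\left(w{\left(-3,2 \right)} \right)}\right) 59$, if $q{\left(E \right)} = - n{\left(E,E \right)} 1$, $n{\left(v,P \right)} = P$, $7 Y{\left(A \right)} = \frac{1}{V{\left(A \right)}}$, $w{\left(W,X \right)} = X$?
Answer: $\frac{885}{14} \approx 63.214$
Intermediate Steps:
$z{\left(O \right)} = 3 + 2 O$ ($z{\left(O \right)} = O + \left(3 + O\right) = 3 + 2 O$)
$Y{\left(A \right)} = \frac{1}{7 A}$
$q{\left(E \right)} = - E$ ($q{\left(E \right)} = - E 1 = - E$)
$\left(q{\left(z{\left(-2 \right)} \right)} + Y{\left(w{\left(-3,2 \right)} \right)}\right) 59 = \left(- (3 + 2 \left(-2\right)) + \frac{1}{7 \cdot 2}\right) 59 = \left(- (3 - 4) + \frac{1}{7} \cdot \frac{1}{2}\right) 59 = \left(\left(-1\right) \left(-1\right) + \frac{1}{14}\right) 59 = \left(1 + \frac{1}{14}\right) 59 = \frac{15}{14} \cdot 59 = \frac{885}{14}$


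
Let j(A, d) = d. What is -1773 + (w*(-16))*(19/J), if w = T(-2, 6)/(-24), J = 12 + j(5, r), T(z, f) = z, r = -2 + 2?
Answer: -15976/9 ≈ -1775.1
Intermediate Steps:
r = 0
J = 12 (J = 12 + 0 = 12)
w = 1/12 (w = -2/(-24) = -2*(-1/24) = 1/12 ≈ 0.083333)
-1773 + (w*(-16))*(19/J) = -1773 + ((1/12)*(-16))*(19/12) = -1773 - 76/(3*12) = -1773 - 4/3*19/12 = -1773 - 19/9 = -15976/9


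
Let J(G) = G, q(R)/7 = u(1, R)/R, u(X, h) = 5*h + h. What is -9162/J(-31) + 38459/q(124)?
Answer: 1577033/1302 ≈ 1211.2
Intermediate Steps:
u(X, h) = 6*h
q(R) = 42 (q(R) = 7*((6*R)/R) = 7*6 = 42)
-9162/J(-31) + 38459/q(124) = -9162/(-31) + 38459/42 = -9162*(-1/31) + 38459*(1/42) = 9162/31 + 38459/42 = 1577033/1302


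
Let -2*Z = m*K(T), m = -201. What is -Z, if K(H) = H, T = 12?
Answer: -1206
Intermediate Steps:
Z = 1206 (Z = -(-201)*12/2 = -½*(-2412) = 1206)
-Z = -1*1206 = -1206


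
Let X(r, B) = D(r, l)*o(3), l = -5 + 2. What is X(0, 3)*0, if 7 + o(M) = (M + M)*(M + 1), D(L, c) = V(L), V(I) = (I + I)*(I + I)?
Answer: 0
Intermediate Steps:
l = -3
V(I) = 4*I**2 (V(I) = (2*I)*(2*I) = 4*I**2)
D(L, c) = 4*L**2
o(M) = -7 + 2*M*(1 + M) (o(M) = -7 + (M + M)*(M + 1) = -7 + (2*M)*(1 + M) = -7 + 2*M*(1 + M))
X(r, B) = 68*r**2 (X(r, B) = (4*r**2)*(-7 + 2*3 + 2*3**2) = (4*r**2)*(-7 + 6 + 2*9) = (4*r**2)*(-7 + 6 + 18) = (4*r**2)*17 = 68*r**2)
X(0, 3)*0 = (68*0**2)*0 = (68*0)*0 = 0*0 = 0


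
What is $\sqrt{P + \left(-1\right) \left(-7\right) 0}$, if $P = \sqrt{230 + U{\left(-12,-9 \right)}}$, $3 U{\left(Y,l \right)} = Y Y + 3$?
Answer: $\sqrt{3} \sqrt[4]{31} \approx 4.087$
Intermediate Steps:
$U{\left(Y,l \right)} = 1 + \frac{Y^{2}}{3}$ ($U{\left(Y,l \right)} = \frac{Y Y + 3}{3} = \frac{Y^{2} + 3}{3} = \frac{3 + Y^{2}}{3} = 1 + \frac{Y^{2}}{3}$)
$P = 3 \sqrt{31}$ ($P = \sqrt{230 + \left(1 + \frac{\left(-12\right)^{2}}{3}\right)} = \sqrt{230 + \left(1 + \frac{1}{3} \cdot 144\right)} = \sqrt{230 + \left(1 + 48\right)} = \sqrt{230 + 49} = \sqrt{279} = 3 \sqrt{31} \approx 16.703$)
$\sqrt{P + \left(-1\right) \left(-7\right) 0} = \sqrt{3 \sqrt{31} + \left(-1\right) \left(-7\right) 0} = \sqrt{3 \sqrt{31} + 7 \cdot 0} = \sqrt{3 \sqrt{31} + 0} = \sqrt{3 \sqrt{31}} = \sqrt{3} \sqrt[4]{31}$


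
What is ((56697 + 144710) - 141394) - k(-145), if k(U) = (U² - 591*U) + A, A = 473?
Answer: -47180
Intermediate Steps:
k(U) = 473 + U² - 591*U (k(U) = (U² - 591*U) + 473 = 473 + U² - 591*U)
((56697 + 144710) - 141394) - k(-145) = ((56697 + 144710) - 141394) - (473 + (-145)² - 591*(-145)) = (201407 - 141394) - (473 + 21025 + 85695) = 60013 - 1*107193 = 60013 - 107193 = -47180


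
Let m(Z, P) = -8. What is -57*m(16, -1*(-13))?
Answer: 456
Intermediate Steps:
-57*m(16, -1*(-13)) = -57*(-8) = 456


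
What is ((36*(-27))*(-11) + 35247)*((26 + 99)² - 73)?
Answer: 714443328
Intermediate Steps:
((36*(-27))*(-11) + 35247)*((26 + 99)² - 73) = (-972*(-11) + 35247)*(125² - 73) = (10692 + 35247)*(15625 - 73) = 45939*15552 = 714443328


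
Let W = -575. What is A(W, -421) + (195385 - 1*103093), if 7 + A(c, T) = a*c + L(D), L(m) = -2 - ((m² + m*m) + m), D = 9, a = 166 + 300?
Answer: -175838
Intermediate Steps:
a = 466
L(m) = -2 - m - 2*m² (L(m) = -2 - ((m² + m²) + m) = -2 - (2*m² + m) = -2 - (m + 2*m²) = -2 + (-m - 2*m²) = -2 - m - 2*m²)
A(c, T) = -180 + 466*c (A(c, T) = -7 + (466*c + (-2 - 1*9 - 2*9²)) = -7 + (466*c + (-2 - 9 - 2*81)) = -7 + (466*c + (-2 - 9 - 162)) = -7 + (466*c - 173) = -7 + (-173 + 466*c) = -180 + 466*c)
A(W, -421) + (195385 - 1*103093) = (-180 + 466*(-575)) + (195385 - 1*103093) = (-180 - 267950) + (195385 - 103093) = -268130 + 92292 = -175838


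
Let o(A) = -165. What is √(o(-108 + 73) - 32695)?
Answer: 2*I*√8215 ≈ 181.27*I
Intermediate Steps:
√(o(-108 + 73) - 32695) = √(-165 - 32695) = √(-32860) = 2*I*√8215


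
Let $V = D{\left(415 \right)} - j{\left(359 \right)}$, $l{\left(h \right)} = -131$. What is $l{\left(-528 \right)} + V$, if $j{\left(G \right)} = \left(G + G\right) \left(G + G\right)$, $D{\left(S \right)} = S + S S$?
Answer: $-343015$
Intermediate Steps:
$D{\left(S \right)} = S + S^{2}$
$j{\left(G \right)} = 4 G^{2}$ ($j{\left(G \right)} = 2 G 2 G = 4 G^{2}$)
$V = -342884$ ($V = 415 \left(1 + 415\right) - 4 \cdot 359^{2} = 415 \cdot 416 - 4 \cdot 128881 = 172640 - 515524 = -342884$)
$l{\left(-528 \right)} + V = -131 - 342884 = -343015$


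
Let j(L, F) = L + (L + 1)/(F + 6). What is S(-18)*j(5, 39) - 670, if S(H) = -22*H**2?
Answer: -186302/5 ≈ -37260.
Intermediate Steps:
j(L, F) = L + (1 + L)/(6 + F)
S(-18)*j(5, 39) - 670 = (-22*(-18)**2)*((1 + 7*5 + 39*5)/(6 + 39)) - 670 = (-22*324)*((1 + 35 + 195)/45) - 670 = -792*231/5 - 670 = -7128*77/15 - 670 = -182952/5 - 670 = -186302/5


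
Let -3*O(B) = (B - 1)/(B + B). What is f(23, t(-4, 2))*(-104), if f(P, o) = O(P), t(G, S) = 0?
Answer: 1144/69 ≈ 16.580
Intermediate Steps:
O(B) = -(-1 + B)/(6*B) (O(B) = -(B - 1)/(3*(B + B)) = -(-1 + B)/(3*(2*B)) = -(-1 + B)*1/(2*B)/3 = -(-1 + B)/(6*B))
f(P, o) = (1 - P)/(6*P)
f(23, t(-4, 2))*(-104) = ((⅙)*(1 - 1*23)/23)*(-104) = ((⅙)*(1/23)*(1 - 23))*(-104) = ((⅙)*(1/23)*(-22))*(-104) = -11/69*(-104) = 1144/69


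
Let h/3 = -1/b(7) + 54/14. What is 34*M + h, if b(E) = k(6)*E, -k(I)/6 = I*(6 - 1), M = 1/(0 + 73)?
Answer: 369133/30660 ≈ 12.040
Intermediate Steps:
M = 1/73 ≈ 0.013699
k(I) = -30*I (k(I) = -6*I*(6 - 1) = -6*I*5 = -30*I)
b(E) = -180*E (b(E) = (-30*6)*E = -180*E)
h = 4861/420 (h = 3*(-1/((-180*7)) + 54/14) = 3*(-1/(-1260) + 54*(1/14)) = 3*(-1*(-1/1260) + 27/7) = 3*(1/1260 + 27/7) = 3*(4861/1260) = 4861/420 ≈ 11.574)
34*M + h = 34*(1/73) + 4861/420 = 34/73 + 4861/420 = 369133/30660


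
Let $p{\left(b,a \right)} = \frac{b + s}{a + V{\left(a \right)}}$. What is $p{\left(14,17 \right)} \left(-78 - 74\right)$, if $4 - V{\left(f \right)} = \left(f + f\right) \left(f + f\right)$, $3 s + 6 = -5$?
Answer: $\frac{4712}{3405} \approx 1.3838$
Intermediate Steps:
$s = - \frac{11}{3}$ ($s = -2 + \frac{1}{3} \left(-5\right) = -2 - \frac{5}{3} = - \frac{11}{3} \approx -3.6667$)
$V{\left(f \right)} = 4 - 4 f^{2}$ ($V{\left(f \right)} = 4 - \left(f + f\right) \left(f + f\right) = 4 - 2 f 2 f = 4 - 4 f^{2}$)
$p{\left(b,a \right)} = \frac{- \frac{11}{3} + b}{4 + a - 4 a^{2}}$ ($p{\left(b,a \right)} = \frac{b - \frac{11}{3}}{a - \left(-4 + 4 a^{2}\right)} = \frac{- \frac{11}{3} + b}{4 + a - 4 a^{2}}$)
$p{\left(14,17 \right)} \left(-78 - 74\right) = \frac{- \frac{11}{3} + 14}{4 + 17 - 4 \cdot 17^{2}} \left(-78 - 74\right) = \frac{1}{4 + 17 - 1156} \cdot \frac{31}{3} \left(-152\right) = \frac{1}{-1135} \cdot \frac{31}{3} \left(-152\right) = \left(- \frac{1}{1135}\right) \frac{31}{3} \left(-152\right) = \left(- \frac{31}{3405}\right) \left(-152\right) = \frac{4712}{3405}$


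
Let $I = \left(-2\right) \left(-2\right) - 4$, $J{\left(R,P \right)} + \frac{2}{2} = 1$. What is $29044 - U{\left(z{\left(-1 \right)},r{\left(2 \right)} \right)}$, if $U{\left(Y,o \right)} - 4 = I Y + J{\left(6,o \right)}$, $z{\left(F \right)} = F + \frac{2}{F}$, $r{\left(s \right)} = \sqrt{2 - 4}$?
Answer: $29040$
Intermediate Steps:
$r{\left(s \right)} = i \sqrt{2}$ ($r{\left(s \right)} = \sqrt{-2} = i \sqrt{2}$)
$J{\left(R,P \right)} = 0$ ($J{\left(R,P \right)} = -1 + 1 = 0$)
$I = 0$ ($I = 4 - 4 = 0$)
$U{\left(Y,o \right)} = 4$ ($U{\left(Y,o \right)} = 4 + \left(0 Y + 0\right) = 4 + \left(0 + 0\right) = 4 + 0 = 4$)
$29044 - U{\left(z{\left(-1 \right)},r{\left(2 \right)} \right)} = 29044 - 4 = 29040$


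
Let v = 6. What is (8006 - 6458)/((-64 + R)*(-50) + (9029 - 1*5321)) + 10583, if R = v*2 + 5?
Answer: 32056681/3029 ≈ 10583.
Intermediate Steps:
R = 17 (R = 6*2 + 5 = 12 + 5 = 17)
(8006 - 6458)/((-64 + R)*(-50) + (9029 - 1*5321)) + 10583 = (8006 - 6458)/((-64 + 17)*(-50) + (9029 - 1*5321)) + 10583 = 1548/(-47*(-50) + (9029 - 5321)) + 10583 = 1548/(2350 + 3708) + 10583 = 1548/6058 + 10583 = 1548*(1/6058) + 10583 = 774/3029 + 10583 = 32056681/3029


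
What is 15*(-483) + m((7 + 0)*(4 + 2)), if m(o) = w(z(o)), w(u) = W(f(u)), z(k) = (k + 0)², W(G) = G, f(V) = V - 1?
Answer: -5482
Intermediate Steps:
f(V) = -1 + V
z(k) = k²
w(u) = -1 + u
m(o) = -1 + o²
15*(-483) + m((7 + 0)*(4 + 2)) = 15*(-483) + (-1 + ((7 + 0)*(4 + 2))²) = -7245 + (-1 + (7*6)²) = -7245 + (-1 + 42²) = -7245 + (-1 + 1764) = -7245 + 1763 = -5482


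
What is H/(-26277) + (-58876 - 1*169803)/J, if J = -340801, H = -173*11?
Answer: 6657542386/8955227877 ≈ 0.74343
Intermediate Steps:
H = -1903
H/(-26277) + (-58876 - 1*169803)/J = -1903/(-26277) + (-58876 - 1*169803)/(-340801) = -1903*(-1/26277) + (-58876 - 169803)*(-1/340801) = 1903/26277 - 228679*(-1/340801) = 1903/26277 + 228679/340801 = 6657542386/8955227877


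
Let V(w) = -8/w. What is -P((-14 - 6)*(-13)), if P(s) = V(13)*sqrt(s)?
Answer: 16*sqrt(65)/13 ≈ 9.9228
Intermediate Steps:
P(s) = -8*sqrt(s)/13 (P(s) = (-8/13)*sqrt(s) = (-8*1/13)*sqrt(s) = -8*sqrt(s)/13)
-P((-14 - 6)*(-13)) = -(-8)*sqrt((-14 - 6)*(-13))/13 = -(-8)*sqrt(-20*(-13))/13 = -(-8)*sqrt(260)/13 = -(-8)*2*sqrt(65)/13 = -(-16)*sqrt(65)/13 = 16*sqrt(65)/13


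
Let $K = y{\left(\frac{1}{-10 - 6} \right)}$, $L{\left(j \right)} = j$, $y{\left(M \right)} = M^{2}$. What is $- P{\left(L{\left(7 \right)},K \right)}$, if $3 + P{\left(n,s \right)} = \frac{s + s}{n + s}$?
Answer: $\frac{5377}{1793} \approx 2.9989$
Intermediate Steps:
$K = \frac{1}{256}$ ($K = \left(\frac{1}{-10 - 6}\right)^{2} = \left(\frac{1}{-16}\right)^{2} = \left(- \frac{1}{16}\right)^{2} = \frac{1}{256} \approx 0.0039063$)
$P{\left(n,s \right)} = -3 + \frac{2 s}{n + s}$ ($P{\left(n,s \right)} = -3 + \frac{s + s}{n + s} = -3 + \frac{2 s}{n + s}$)
$- P{\left(L{\left(7 \right)},K \right)} = - \frac{\left(-1\right) \frac{1}{256} - 21}{7 + \frac{1}{256}} = - \frac{- \frac{1}{256} - 21}{\frac{1793}{256}} = - \frac{256 \left(-5377\right)}{1793 \cdot 256} = \left(-1\right) \left(- \frac{5377}{1793}\right) = \frac{5377}{1793}$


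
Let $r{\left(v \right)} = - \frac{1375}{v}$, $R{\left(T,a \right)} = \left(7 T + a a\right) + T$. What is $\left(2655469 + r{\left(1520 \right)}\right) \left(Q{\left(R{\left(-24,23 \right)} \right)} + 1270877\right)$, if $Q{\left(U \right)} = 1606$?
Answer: $\frac{1027227554563383}{304} \approx 3.379 \cdot 10^{12}$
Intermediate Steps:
$R{\left(T,a \right)} = a^{2} + 8 T$ ($R{\left(T,a \right)} = \left(7 T + a^{2}\right) + T = \left(a^{2} + 7 T\right) + T = a^{2} + 8 T$)
$\left(2655469 + r{\left(1520 \right)}\right) \left(Q{\left(R{\left(-24,23 \right)} \right)} + 1270877\right) = \left(2655469 - \frac{1375}{1520}\right) \left(1606 + 1270877\right) = \left(2655469 - \frac{275}{304}\right) 1272483 = \frac{807262301}{304} \cdot 1272483 = \frac{1027227554563383}{304}$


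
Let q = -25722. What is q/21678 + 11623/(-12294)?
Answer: -94698277/44418222 ≈ -2.1320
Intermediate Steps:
q/21678 + 11623/(-12294) = -25722/21678 + 11623/(-12294) = -25722*1/21678 + 11623*(-1/12294) = -4287/3613 - 11623/12294 = -94698277/44418222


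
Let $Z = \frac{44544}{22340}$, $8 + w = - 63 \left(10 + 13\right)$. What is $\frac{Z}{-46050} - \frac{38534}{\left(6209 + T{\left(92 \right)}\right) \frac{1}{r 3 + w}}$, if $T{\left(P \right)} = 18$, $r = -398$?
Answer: $\frac{4378802740648438}{266919576625} \approx 16405.0$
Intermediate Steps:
$w = -1457$ ($w = -8 - 63 \left(10 + 13\right) = -8 - 1449 = -1457$)
$Z = \frac{11136}{5585}$ ($Z = 44544 \cdot \frac{1}{22340} = \frac{11136}{5585} \approx 1.9939$)
$\frac{Z}{-46050} - \frac{38534}{\left(6209 + T{\left(92 \right)}\right) \frac{1}{r 3 + w}} = \frac{11136}{5585 \left(-46050\right)} - \frac{38534}{\left(6209 + 18\right) \frac{1}{\left(-398\right) 3 - 1457}} = \frac{11136}{5585} \left(- \frac{1}{46050}\right) - \frac{38534}{6227 \frac{1}{-1194 - 1457}} = - \frac{1856}{42864875} - \frac{38534}{6227 \frac{1}{-2651}} = - \frac{1856}{42864875} - \frac{38534}{6227 \left(- \frac{1}{2651}\right)} = - \frac{1856}{42864875} - \frac{38534}{- \frac{6227}{2651}} = - \frac{1856}{42864875} - - \frac{102153634}{6227} = - \frac{1856}{42864875} + \frac{102153634}{6227} = \frac{4378802740648438}{266919576625}$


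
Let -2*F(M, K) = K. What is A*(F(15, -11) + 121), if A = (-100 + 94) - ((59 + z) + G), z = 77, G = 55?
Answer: -49841/2 ≈ -24921.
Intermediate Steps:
F(M, K) = -K/2
A = -197 (A = (-100 + 94) - ((59 + 77) + 55) = -6 - (136 + 55) = -6 - 1*191 = -6 - 191 = -197)
A*(F(15, -11) + 121) = -197*(-½*(-11) + 121) = -197*(11/2 + 121) = -197*253/2 = -49841/2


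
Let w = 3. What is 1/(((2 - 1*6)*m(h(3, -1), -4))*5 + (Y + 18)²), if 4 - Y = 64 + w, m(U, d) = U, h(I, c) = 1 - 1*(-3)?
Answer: 1/1945 ≈ 0.00051414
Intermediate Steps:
h(I, c) = 4 (h(I, c) = 1 + 3 = 4)
Y = -63 (Y = 4 - (64 + 3) = 4 - 1*67 = 4 - 67 = -63)
1/(((2 - 1*6)*m(h(3, -1), -4))*5 + (Y + 18)²) = 1/(((2 - 1*6)*4)*5 + (-63 + 18)²) = 1/(((2 - 6)*4)*5 + (-45)²) = 1/(-4*4*5 + 2025) = 1/(-16*5 + 2025) = 1/(-80 + 2025) = 1/1945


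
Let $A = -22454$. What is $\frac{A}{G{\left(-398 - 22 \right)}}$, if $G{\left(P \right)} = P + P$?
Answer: $\frac{11227}{420} \approx 26.731$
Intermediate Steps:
$G{\left(P \right)} = 2 P$
$\frac{A}{G{\left(-398 - 22 \right)}} = - \frac{22454}{2 \left(-398 - 22\right)} = - \frac{22454}{2 \left(-420\right)} = - \frac{22454}{-840} = \left(-22454\right) \left(- \frac{1}{840}\right) = \frac{11227}{420}$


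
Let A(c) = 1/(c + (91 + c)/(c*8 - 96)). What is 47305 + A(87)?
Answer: 1238870945/26189 ≈ 47305.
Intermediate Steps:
A(c) = 1/(c + (91 + c)/(-96 + 8*c)) (A(c) = 1/(c + (91 + c)/(8*c - 96)) = 1/(c + (91 + c)/(-96 + 8*c)))
47305 + A(87) = 47305 + 8*(-12 + 87)/(91 - 95*87 + 8*87²) = 47305 + 8*75/(91 - 8265 + 8*7569) = 47305 + 8*75/(91 - 8265 + 60552) = 47305 + 8*75/52378 = 47305 + 8*(1/52378)*75 = 47305 + 300/26189 = 1238870945/26189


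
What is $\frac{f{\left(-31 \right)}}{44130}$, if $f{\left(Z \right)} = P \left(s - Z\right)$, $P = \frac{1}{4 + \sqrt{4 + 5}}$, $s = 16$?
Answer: $\frac{47}{308910} \approx 0.00015215$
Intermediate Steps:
$P = \frac{1}{7}$ ($P = \frac{1}{4 + \sqrt{9}} = \frac{1}{4 + 3} = \frac{1}{7} \approx 0.14286$)
$f{\left(Z \right)} = \frac{16}{7} - \frac{Z}{7}$ ($f{\left(Z \right)} = \frac{16 - Z}{7} = \frac{16}{7} - \frac{Z}{7}$)
$\frac{f{\left(-31 \right)}}{44130} = \frac{\frac{16}{7} - - \frac{31}{7}}{44130} = \left(\frac{16}{7} + \frac{31}{7}\right) \frac{1}{44130} = \frac{47}{7} \cdot \frac{1}{44130} = \frac{47}{308910}$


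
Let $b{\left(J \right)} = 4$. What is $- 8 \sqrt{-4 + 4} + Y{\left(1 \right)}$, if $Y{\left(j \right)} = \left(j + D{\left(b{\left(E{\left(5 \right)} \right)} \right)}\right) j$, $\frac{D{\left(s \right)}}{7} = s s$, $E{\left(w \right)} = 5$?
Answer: $113$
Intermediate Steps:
$D{\left(s \right)} = 7 s^{2}$ ($D{\left(s \right)} = 7 s s = 7 s^{2}$)
$Y{\left(j \right)} = j \left(112 + j\right)$ ($Y{\left(j \right)} = \left(j + 7 \cdot 4^{2}\right) j = \left(j + 7 \cdot 16\right) j = \left(j + 112\right) j = \left(112 + j\right) j = j \left(112 + j\right)$)
$- 8 \sqrt{-4 + 4} + Y{\left(1 \right)} = - 8 \sqrt{-4 + 4} + 1 \left(112 + 1\right) = - 8 \sqrt{0} + 1 \cdot 113 = \left(-8\right) 0 + 113 = 0 + 113 = 113$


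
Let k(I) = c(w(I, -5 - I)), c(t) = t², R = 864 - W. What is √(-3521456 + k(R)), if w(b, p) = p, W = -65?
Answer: 10*I*√26491 ≈ 1627.6*I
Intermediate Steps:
R = 929 (R = 864 - 1*(-65) = 864 + 65 = 929)
k(I) = (-5 - I)²
√(-3521456 + k(R)) = √(-3521456 + (5 + 929)²) = √(-3521456 + 934²) = √(-3521456 + 872356) = √(-2649100) = 10*I*√26491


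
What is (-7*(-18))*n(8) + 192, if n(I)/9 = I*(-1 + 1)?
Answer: 192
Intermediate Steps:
n(I) = 0 (n(I) = 9*(I*(-1 + 1)) = 9*(I*0) = 9*0 = 0)
(-7*(-18))*n(8) + 192 = -7*(-18)*0 + 192 = 126*0 + 192 = 0 + 192 = 192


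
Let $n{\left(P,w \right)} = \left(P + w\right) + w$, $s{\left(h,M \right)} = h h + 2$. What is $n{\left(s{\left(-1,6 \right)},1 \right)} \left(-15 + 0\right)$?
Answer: $-75$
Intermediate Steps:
$s{\left(h,M \right)} = 2 + h^{2}$ ($s{\left(h,M \right)} = h^{2} + 2 = 2 + h^{2}$)
$n{\left(P,w \right)} = P + 2 w$
$n{\left(s{\left(-1,6 \right)},1 \right)} \left(-15 + 0\right) = \left(\left(2 + \left(-1\right)^{2}\right) + 2 \cdot 1\right) \left(-15 + 0\right) = \left(\left(2 + 1\right) + 2\right) \left(-15\right) = \left(3 + 2\right) \left(-15\right) = 5 \left(-15\right) = -75$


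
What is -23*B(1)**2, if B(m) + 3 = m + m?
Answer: -23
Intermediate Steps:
B(m) = -3 + 2*m (B(m) = -3 + (m + m) = -3 + 2*m)
-23*B(1)**2 = -23*(-3 + 2*1)**2 = -23*(-3 + 2)**2 = -23*(-1)**2 = -23*1 = -23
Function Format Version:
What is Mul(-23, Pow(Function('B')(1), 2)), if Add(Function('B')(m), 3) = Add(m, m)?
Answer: -23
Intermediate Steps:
Function('B')(m) = Add(-3, Mul(2, m)) (Function('B')(m) = Add(-3, Add(m, m)) = Add(-3, Mul(2, m)))
Mul(-23, Pow(Function('B')(1), 2)) = Mul(-23, Pow(Add(-3, Mul(2, 1)), 2)) = Mul(-23, Pow(Add(-3, 2), 2)) = Mul(-23, Pow(-1, 2)) = Mul(-23, 1) = -23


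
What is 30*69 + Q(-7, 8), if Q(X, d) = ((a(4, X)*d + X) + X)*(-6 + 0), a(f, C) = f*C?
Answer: 3498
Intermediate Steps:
a(f, C) = C*f
Q(X, d) = -12*X - 24*X*d (Q(X, d) = (((X*4)*d + X) + X)*(-6 + 0) = (((4*X)*d + X) + X)*(-6) = ((4*X*d + X) + X)*(-6) = ((X + 4*X*d) + X)*(-6) = (2*X + 4*X*d)*(-6) = -12*X - 24*X*d)
30*69 + Q(-7, 8) = 30*69 + 12*(-7)*(-1 - 2*8) = 2070 + 12*(-7)*(-1 - 16) = 2070 + 12*(-7)*(-17) = 2070 + 1428 = 3498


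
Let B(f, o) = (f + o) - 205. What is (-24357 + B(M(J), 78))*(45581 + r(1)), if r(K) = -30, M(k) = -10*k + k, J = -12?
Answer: -1110351176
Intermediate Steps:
M(k) = -9*k
B(f, o) = -205 + f + o
(-24357 + B(M(J), 78))*(45581 + r(1)) = (-24357 + (-205 - 9*(-12) + 78))*(45581 - 30) = (-24357 + (-205 + 108 + 78))*45551 = (-24357 - 19)*45551 = -24376*45551 = -1110351176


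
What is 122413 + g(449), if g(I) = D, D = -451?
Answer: 121962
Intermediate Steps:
g(I) = -451
122413 + g(449) = 122413 - 451 = 121962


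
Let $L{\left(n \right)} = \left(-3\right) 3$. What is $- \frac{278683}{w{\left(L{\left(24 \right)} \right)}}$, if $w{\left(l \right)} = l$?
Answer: $\frac{278683}{9} \approx 30965.0$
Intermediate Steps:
$L{\left(n \right)} = -9$
$- \frac{278683}{w{\left(L{\left(24 \right)} \right)}} = - \frac{278683}{-9} = \left(-278683\right) \left(- \frac{1}{9}\right) = \frac{278683}{9}$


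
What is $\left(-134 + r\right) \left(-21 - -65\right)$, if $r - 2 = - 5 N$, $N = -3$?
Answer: $-5148$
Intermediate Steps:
$r = 17$ ($r = 2 - -15 = 2 + 15 = 17$)
$\left(-134 + r\right) \left(-21 - -65\right) = \left(-134 + 17\right) \left(-21 - -65\right) = - 117 \left(-21 + 65\right) = \left(-117\right) 44 = -5148$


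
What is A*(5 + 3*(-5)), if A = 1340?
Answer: -13400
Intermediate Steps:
A*(5 + 3*(-5)) = 1340*(5 + 3*(-5)) = 1340*(5 - 15) = 1340*(-10) = -13400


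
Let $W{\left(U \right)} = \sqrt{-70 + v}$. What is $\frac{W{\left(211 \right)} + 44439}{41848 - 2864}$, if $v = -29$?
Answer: $\frac{44439}{38984} + \frac{3 i \sqrt{11}}{38984} \approx 1.1399 + 0.00025523 i$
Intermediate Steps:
$W{\left(U \right)} = 3 i \sqrt{11}$ ($W{\left(U \right)} = \sqrt{-70 - 29} = \sqrt{-99} = 3 i \sqrt{11}$)
$\frac{W{\left(211 \right)} + 44439}{41848 - 2864} = \frac{3 i \sqrt{11} + 44439}{41848 - 2864} = \frac{44439 + 3 i \sqrt{11}}{38984} = \left(44439 + 3 i \sqrt{11}\right) \frac{1}{38984} = \frac{44439}{38984} + \frac{3 i \sqrt{11}}{38984}$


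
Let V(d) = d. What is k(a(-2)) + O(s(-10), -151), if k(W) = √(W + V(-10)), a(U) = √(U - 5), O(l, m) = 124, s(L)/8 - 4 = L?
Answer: 124 + √(-10 + I*√7) ≈ 124.41 + 3.1894*I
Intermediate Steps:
s(L) = 32 + 8*L
a(U) = √(-5 + U)
k(W) = √(-10 + W) (k(W) = √(W - 10) = √(-10 + W))
k(a(-2)) + O(s(-10), -151) = √(-10 + √(-5 - 2)) + 124 = √(-10 + √(-7)) + 124 = √(-10 + I*√7) + 124 = 124 + √(-10 + I*√7)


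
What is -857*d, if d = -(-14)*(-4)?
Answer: 47992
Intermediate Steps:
d = -56 (d = -7*8 = -56)
-857*d = -857*(-56) = 47992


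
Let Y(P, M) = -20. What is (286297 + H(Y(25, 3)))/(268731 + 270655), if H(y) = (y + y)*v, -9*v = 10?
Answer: 2577073/4854474 ≈ 0.53087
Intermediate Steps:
v = -10/9 (v = -⅑*10 = -10/9 ≈ -1.1111)
H(y) = -20*y/9 (H(y) = (y + y)*(-10/9) = (2*y)*(-10/9) = -20*y/9)
(286297 + H(Y(25, 3)))/(268731 + 270655) = (286297 - 20/9*(-20))/(268731 + 270655) = (286297 + 400/9)/539386 = (2577073/9)*(1/539386) = 2577073/4854474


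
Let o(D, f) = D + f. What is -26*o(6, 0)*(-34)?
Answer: 5304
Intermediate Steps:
-26*o(6, 0)*(-34) = -26*(6 + 0)*(-34) = -26*6*(-34) = -156*(-34) = 5304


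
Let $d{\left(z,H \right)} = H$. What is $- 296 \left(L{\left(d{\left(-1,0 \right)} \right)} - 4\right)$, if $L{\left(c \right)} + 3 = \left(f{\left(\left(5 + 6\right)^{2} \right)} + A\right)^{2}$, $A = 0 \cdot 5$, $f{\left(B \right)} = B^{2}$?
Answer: $-63450226704$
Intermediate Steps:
$A = 0$
$L{\left(c \right)} = 214358878$ ($L{\left(c \right)} = -3 + \left(\left(\left(5 + 6\right)^{2}\right)^{2} + 0\right)^{2} = -3 + \left(\left(11^{2}\right)^{2} + 0\right)^{2} = -3 + \left(121^{2} + 0\right)^{2} = -3 + \left(14641 + 0\right)^{2} = -3 + 14641^{2} = -3 + 214358881 = 214358878$)
$- 296 \left(L{\left(d{\left(-1,0 \right)} \right)} - 4\right) = - 296 \left(214358878 - 4\right) = \left(-296\right) 214358874 = -63450226704$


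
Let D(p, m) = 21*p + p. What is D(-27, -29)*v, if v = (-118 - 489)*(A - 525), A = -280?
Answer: -290249190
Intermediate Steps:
D(p, m) = 22*p
v = 488635 (v = (-118 - 489)*(-280 - 525) = -607*(-805) = 488635)
D(-27, -29)*v = (22*(-27))*488635 = -594*488635 = -290249190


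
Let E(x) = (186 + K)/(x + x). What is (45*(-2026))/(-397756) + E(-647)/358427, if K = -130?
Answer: 10571259363781/46120259454182 ≈ 0.22921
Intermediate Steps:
E(x) = 28/x (E(x) = (186 - 130)/(x + x) = 56/((2*x)) = 56*(1/(2*x)) = 28/x)
(45*(-2026))/(-397756) + E(-647)/358427 = (45*(-2026))/(-397756) + (28/(-647))/358427 = -91170*(-1/397756) + (28*(-1/647))*(1/358427) = 45585/198878 - 28/647*1/358427 = 45585/198878 - 28/231902269 = 10571259363781/46120259454182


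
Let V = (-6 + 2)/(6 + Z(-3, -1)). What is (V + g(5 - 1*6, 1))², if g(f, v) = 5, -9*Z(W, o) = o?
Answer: 57121/3025 ≈ 18.883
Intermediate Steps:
Z(W, o) = -o/9
V = -36/55 (V = (-6 + 2)/(6 - ⅑*(-1)) = -4/(6 + ⅑) = -4/55/9 = -4*9/55 = -36/55 ≈ -0.65455)
(V + g(5 - 1*6, 1))² = (-36/55 + 5)² = (239/55)² = 57121/3025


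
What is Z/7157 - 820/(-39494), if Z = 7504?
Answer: 151115858/141329279 ≈ 1.0692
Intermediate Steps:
Z/7157 - 820/(-39494) = 7504/7157 - 820/(-39494) = 7504*(1/7157) - 820*(-1/39494) = 7504/7157 + 410/19747 = 151115858/141329279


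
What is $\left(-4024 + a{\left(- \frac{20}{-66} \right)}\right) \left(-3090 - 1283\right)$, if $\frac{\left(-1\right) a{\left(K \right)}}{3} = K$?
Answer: $\frac{193610202}{11} \approx 1.7601 \cdot 10^{7}$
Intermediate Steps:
$a{\left(K \right)} = - 3 K$
$\left(-4024 + a{\left(- \frac{20}{-66} \right)}\right) \left(-3090 - 1283\right) = \left(-4024 - 3 \left(- \frac{20}{-66}\right)\right) \left(-3090 - 1283\right) = \left(-4024 - 3 \left(\left(-20\right) \left(- \frac{1}{66}\right)\right)\right) \left(-4373\right) = \left(-4024 - \frac{10}{11}\right) \left(-4373\right) = \left(- \frac{44274}{11}\right) \left(-4373\right) = \frac{193610202}{11}$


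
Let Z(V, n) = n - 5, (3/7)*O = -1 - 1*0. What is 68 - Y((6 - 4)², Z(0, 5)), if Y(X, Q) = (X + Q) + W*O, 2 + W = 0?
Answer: 178/3 ≈ 59.333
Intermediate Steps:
W = -2 (W = -2 + 0 = -2)
O = -7/3 (O = 7*(-1 - 1*0)/3 = 7*(-1 + 0)/3 = (7/3)*(-1) = -7/3 ≈ -2.3333)
Z(V, n) = -5 + n
Y(X, Q) = 14/3 + Q + X (Y(X, Q) = (X + Q) - 2*(-7/3) = (Q + X) + 14/3 = 14/3 + Q + X)
68 - Y((6 - 4)², Z(0, 5)) = 68 - (14/3 + (-5 + 5) + (6 - 4)²) = 68 - (14/3 + 0 + 2²) = 68 - (14/3 + 0 + 4) = 68 - 1*26/3 = 68 - 26/3 = 178/3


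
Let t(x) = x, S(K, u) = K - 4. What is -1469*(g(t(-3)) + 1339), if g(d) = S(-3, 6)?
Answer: -1956708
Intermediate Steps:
S(K, u) = -4 + K
g(d) = -7 (g(d) = -4 - 3 = -7)
-1469*(g(t(-3)) + 1339) = -1469*(-7 + 1339) = -1469*1332 = -1956708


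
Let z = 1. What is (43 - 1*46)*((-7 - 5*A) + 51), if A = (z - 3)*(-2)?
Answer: -72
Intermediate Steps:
A = 4 (A = (1 - 3)*(-2) = -2*(-2) = 4)
(43 - 1*46)*((-7 - 5*A) + 51) = (43 - 1*46)*((-7 - 5*4) + 51) = (43 - 46)*((-7 - 20) + 51) = -3*(-27 + 51) = -3*24 = -72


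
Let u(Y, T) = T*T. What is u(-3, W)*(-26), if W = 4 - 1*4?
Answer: 0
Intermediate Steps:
W = 0 (W = 4 - 4 = 0)
u(Y, T) = T**2
u(-3, W)*(-26) = 0**2*(-26) = 0*(-26) = 0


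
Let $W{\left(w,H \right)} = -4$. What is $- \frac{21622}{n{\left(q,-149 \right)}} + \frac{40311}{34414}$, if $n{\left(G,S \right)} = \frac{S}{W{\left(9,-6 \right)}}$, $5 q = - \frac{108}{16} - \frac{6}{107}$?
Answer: $- \frac{2970391693}{5127686} \approx -579.29$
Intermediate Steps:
$q = - \frac{2913}{2140}$ ($q = \frac{- \frac{108}{16} - \frac{6}{107}}{5} = \frac{\left(-108\right) \frac{1}{16} - \frac{6}{107}}{5} = \frac{- \frac{27}{4} - \frac{6}{107}}{5} = \frac{1}{5} \left(- \frac{2913}{428}\right) = - \frac{2913}{2140} \approx -1.3612$)
$n{\left(G,S \right)} = - \frac{S}{4}$ ($n{\left(G,S \right)} = \frac{S}{-4} = S \left(- \frac{1}{4}\right) = - \frac{S}{4}$)
$- \frac{21622}{n{\left(q,-149 \right)}} + \frac{40311}{34414} = - \frac{21622}{\left(- \frac{1}{4}\right) \left(-149\right)} + \frac{40311}{34414} = - \frac{21622}{\frac{149}{4}} + 40311 \cdot \frac{1}{34414} = \left(-21622\right) \frac{4}{149} + \frac{40311}{34414} = - \frac{86488}{149} + \frac{40311}{34414} = - \frac{2970391693}{5127686}$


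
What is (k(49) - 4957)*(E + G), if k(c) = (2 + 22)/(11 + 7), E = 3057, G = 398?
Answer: -51365485/3 ≈ -1.7122e+7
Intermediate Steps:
k(c) = 4/3 (k(c) = 24/18 = 24*(1/18) = 4/3)
(k(49) - 4957)*(E + G) = (4/3 - 4957)*(3057 + 398) = -14867/3*3455 = -51365485/3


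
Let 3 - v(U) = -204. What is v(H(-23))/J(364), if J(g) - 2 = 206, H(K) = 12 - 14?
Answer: 207/208 ≈ 0.99519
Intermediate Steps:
H(K) = -2
J(g) = 208 (J(g) = 2 + 206 = 208)
v(U) = 207 (v(U) = 3 - 1*(-204) = 3 + 204 = 207)
v(H(-23))/J(364) = 207/208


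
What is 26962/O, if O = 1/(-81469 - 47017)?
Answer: -3464239532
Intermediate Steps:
O = -1/128486 (O = 1/(-128486) = -1/128486 ≈ -7.7829e-6)
26962/O = 26962/(-1/128486) = 26962*(-128486) = -3464239532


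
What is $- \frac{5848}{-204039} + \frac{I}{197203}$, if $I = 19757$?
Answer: $\frac{5184441667}{40237102917} \approx 0.12885$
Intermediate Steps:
$- \frac{5848}{-204039} + \frac{I}{197203} = - \frac{5848}{-204039} + \frac{19757}{197203} = \left(-5848\right) \left(- \frac{1}{204039}\right) + 19757 \cdot \frac{1}{197203} = \frac{5848}{204039} + \frac{19757}{197203} = \frac{5184441667}{40237102917}$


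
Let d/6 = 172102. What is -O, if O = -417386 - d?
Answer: 1449998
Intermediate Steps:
d = 1032612 (d = 6*172102 = 1032612)
O = -1449998 (O = -417386 - 1*1032612 = -417386 - 1032612 = -1449998)
-O = -1*(-1449998) = 1449998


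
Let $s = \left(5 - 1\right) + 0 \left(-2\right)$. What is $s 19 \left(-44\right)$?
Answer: $-3344$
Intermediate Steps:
$s = 4$ ($s = 4 + 0 = 4$)
$s 19 \left(-44\right) = 4 \cdot 19 \left(-44\right) = 76 \left(-44\right) = -3344$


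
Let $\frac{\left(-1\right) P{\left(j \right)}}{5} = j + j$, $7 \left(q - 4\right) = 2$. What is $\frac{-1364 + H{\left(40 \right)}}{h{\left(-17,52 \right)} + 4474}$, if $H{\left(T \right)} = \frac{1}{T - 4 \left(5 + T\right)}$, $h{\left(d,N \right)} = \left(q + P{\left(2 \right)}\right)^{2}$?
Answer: $- \frac{1336727}{4626520} \approx -0.28893$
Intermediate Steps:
$q = \frac{30}{7}$ ($q = 4 + \frac{1}{7} \cdot 2 = 4 + \frac{2}{7} = \frac{30}{7} \approx 4.2857$)
$P{\left(j \right)} = - 10 j$ ($P{\left(j \right)} = - 5 \left(j + j\right) = - 5 \cdot 2 j = - 10 j$)
$h{\left(d,N \right)} = \frac{12100}{49}$ ($h{\left(d,N \right)} = \left(\frac{30}{7} - 20\right)^{2} = \left(- \frac{110}{7}\right)^{2} = \frac{12100}{49}$)
$H{\left(T \right)} = \frac{1}{-20 - 3 T}$ ($H{\left(T \right)} = \frac{1}{T - \left(20 + 4 T\right)} = \frac{1}{-20 - 3 T}$)
$\frac{-1364 + H{\left(40 \right)}}{h{\left(-17,52 \right)} + 4474} = \frac{-1364 - \frac{1}{20 + 3 \cdot 40}}{\frac{12100}{49} + 4474} = \frac{-1364 - \frac{1}{20 + 120}}{\frac{231326}{49}} = \left(-1364 - \frac{1}{140}\right) \frac{49}{231326} = \left(- \frac{190961}{140}\right) \frac{49}{231326} = - \frac{1336727}{4626520}$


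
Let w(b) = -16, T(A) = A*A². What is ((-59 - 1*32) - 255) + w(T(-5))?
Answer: -362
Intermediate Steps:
T(A) = A³
((-59 - 1*32) - 255) + w(T(-5)) = ((-59 - 1*32) - 255) - 16 = ((-59 - 32) - 255) - 16 = (-91 - 255) - 16 = -346 - 16 = -362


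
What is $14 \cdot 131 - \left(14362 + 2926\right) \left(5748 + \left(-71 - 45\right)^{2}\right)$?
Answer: $-331996918$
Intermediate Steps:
$14 \cdot 131 - \left(14362 + 2926\right) \left(5748 + \left(-71 - 45\right)^{2}\right) = 1834 - 17288 \left(5748 + \left(-116\right)^{2}\right) = 1834 - 17288 \left(5748 + 13456\right) = 1834 - 17288 \cdot 19204 = 1834 - 331998752 = -331996918$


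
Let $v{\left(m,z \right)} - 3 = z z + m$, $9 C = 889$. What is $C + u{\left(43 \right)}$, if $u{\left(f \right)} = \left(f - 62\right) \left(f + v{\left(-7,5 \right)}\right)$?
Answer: $- \frac{10055}{9} \approx -1117.2$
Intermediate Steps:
$C = \frac{889}{9}$ ($C = \frac{1}{9} \cdot 889 = \frac{889}{9} \approx 98.778$)
$v{\left(m,z \right)} = 3 + m + z^{2}$ ($v{\left(m,z \right)} = 3 + \left(z z + m\right) = 3 + \left(z^{2} + m\right) = 3 + \left(m + z^{2}\right) = 3 + m + z^{2}$)
$u{\left(f \right)} = \left(-62 + f\right) \left(21 + f\right)$ ($u{\left(f \right)} = \left(f - 62\right) \left(f + \left(3 - 7 + 5^{2}\right)\right) = \left(-62 + f\right) \left(f + \left(3 - 7 + 25\right)\right) = \left(-62 + f\right) \left(f + 21\right) = \left(-62 + f\right) \left(21 + f\right)$)
$C + u{\left(43 \right)} = \frac{889}{9} - \left(3065 - 1849\right) = \frac{889}{9} - 1216 = - \frac{10055}{9}$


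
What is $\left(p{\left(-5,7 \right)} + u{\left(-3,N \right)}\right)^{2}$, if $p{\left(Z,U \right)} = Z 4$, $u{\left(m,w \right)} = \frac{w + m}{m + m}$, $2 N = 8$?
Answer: $\frac{14641}{36} \approx 406.69$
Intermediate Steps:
$N = 4$ ($N = \frac{1}{2} \cdot 8 = 4$)
$u{\left(m,w \right)} = \frac{m + w}{2 m}$
$p{\left(Z,U \right)} = 4 Z$
$\left(p{\left(-5,7 \right)} + u{\left(-3,N \right)}\right)^{2} = \left(4 \left(-5\right) + \frac{-3 + 4}{2 \left(-3\right)}\right)^{2} = \left(-20 + \frac{1}{2} \left(- \frac{1}{3}\right) 1\right)^{2} = \left(-20 - \frac{1}{6}\right)^{2} = \left(- \frac{121}{6}\right)^{2} = \frac{14641}{36}$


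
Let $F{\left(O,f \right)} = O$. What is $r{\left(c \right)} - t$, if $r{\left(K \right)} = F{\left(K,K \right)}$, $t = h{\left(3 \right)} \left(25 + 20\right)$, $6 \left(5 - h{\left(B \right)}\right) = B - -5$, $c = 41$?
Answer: $-124$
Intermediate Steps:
$h{\left(B \right)} = \frac{25}{6} - \frac{B}{6}$ ($h{\left(B \right)} = 5 - \frac{B - -5}{6} = 5 - \frac{B + 5}{6} = 5 - \frac{5 + B}{6} = 5 - \left(\frac{5}{6} + \frac{B}{6}\right) = \frac{25}{6} - \frac{B}{6}$)
$t = 165$ ($t = \left(\frac{25}{6} - \frac{1}{2}\right) \left(25 + 20\right) = \left(\frac{25}{6} - \frac{1}{2}\right) 45 = \frac{11}{3} \cdot 45 = 165$)
$r{\left(K \right)} = K$
$r{\left(c \right)} - t = 41 - 165 = -124$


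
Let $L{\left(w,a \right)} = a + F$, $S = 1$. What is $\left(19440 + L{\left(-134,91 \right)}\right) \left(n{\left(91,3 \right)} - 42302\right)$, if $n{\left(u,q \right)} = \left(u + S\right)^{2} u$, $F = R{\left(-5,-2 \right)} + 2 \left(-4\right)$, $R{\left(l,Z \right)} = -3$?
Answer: $14209037440$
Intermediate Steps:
$F = -11$ ($F = -3 + 2 \left(-4\right) = -3 - 8 = -11$)
$n{\left(u,q \right)} = u \left(1 + u\right)^{2}$ ($n{\left(u,q \right)} = \left(u + 1\right)^{2} u = \left(1 + u\right)^{2} u = u \left(1 + u\right)^{2}$)
$L{\left(w,a \right)} = -11 + a$ ($L{\left(w,a \right)} = a - 11 = -11 + a$)
$\left(19440 + L{\left(-134,91 \right)}\right) \left(n{\left(91,3 \right)} - 42302\right) = \left(19440 + \left(-11 + 91\right)\right) \left(91 \left(1 + 91\right)^{2} - 42302\right) = \left(19440 + 80\right) \left(91 \cdot 92^{2} - 42302\right) = 19520 \left(91 \cdot 8464 - 42302\right) = 19520 \left(770224 - 42302\right) = 19520 \cdot 727922 = 14209037440$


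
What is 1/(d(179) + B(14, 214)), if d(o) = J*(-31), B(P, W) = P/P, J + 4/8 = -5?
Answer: 2/343 ≈ 0.0058309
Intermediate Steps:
J = -11/2 (J = -½ - 5 = -11/2 ≈ -5.5000)
B(P, W) = 1
d(o) = 341/2 (d(o) = -11/2*(-31) = 341/2)
1/(d(179) + B(14, 214)) = 1/(341/2 + 1) = 1/(343/2) = 2/343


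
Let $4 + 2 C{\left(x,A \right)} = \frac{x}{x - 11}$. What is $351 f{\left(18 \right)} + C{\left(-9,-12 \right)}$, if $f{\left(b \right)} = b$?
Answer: $\frac{252649}{40} \approx 6316.2$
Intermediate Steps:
$C{\left(x,A \right)} = -2 + \frac{x}{2 \left(-11 + x\right)}$ ($C{\left(x,A \right)} = -2 + \frac{x \frac{1}{x - 11}}{2} = -2 + \frac{x \frac{1}{-11 + x}}{2} = -2 + \frac{x}{2 \left(-11 + x\right)}$)
$351 f{\left(18 \right)} + C{\left(-9,-12 \right)} = 351 \cdot 18 + \frac{44 - -27}{2 \left(-11 - 9\right)} = 6318 + \frac{44 + 27}{2 \left(-20\right)} = 6318 + \frac{1}{2} \left(- \frac{1}{20}\right) 71 = 6318 - \frac{71}{40} = \frac{252649}{40}$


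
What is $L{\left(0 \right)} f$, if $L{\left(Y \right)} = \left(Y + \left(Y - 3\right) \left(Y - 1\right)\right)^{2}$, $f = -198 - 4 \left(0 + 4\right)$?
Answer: $-1926$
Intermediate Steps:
$f = -214$ ($f = -198 - 4 \cdot 4 = -198 - 16 = -214$)
$L{\left(Y \right)} = \left(Y + \left(-1 + Y\right) \left(-3 + Y\right)\right)^{2}$ ($L{\left(Y \right)} = \left(Y + \left(-3 + Y\right) \left(-1 + Y\right)\right)^{2} = \left(Y + \left(-1 + Y\right) \left(-3 + Y\right)\right)^{2}$)
$L{\left(0 \right)} f = \left(3 + 0^{2} - 0\right)^{2} \left(-214\right) = \left(3 + 0 + 0\right)^{2} \left(-214\right) = 3^{2} \left(-214\right) = 9 \left(-214\right) = -1926$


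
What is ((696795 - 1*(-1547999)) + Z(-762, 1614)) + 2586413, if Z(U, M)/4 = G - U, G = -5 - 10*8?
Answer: 4833915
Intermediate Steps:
G = -85 (G = -5 - 80 = -85)
Z(U, M) = -340 - 4*U (Z(U, M) = 4*(-85 - U) = -340 - 4*U)
((696795 - 1*(-1547999)) + Z(-762, 1614)) + 2586413 = ((696795 - 1*(-1547999)) + (-340 - 4*(-762))) + 2586413 = ((696795 + 1547999) + (-340 + 3048)) + 2586413 = (2244794 + 2708) + 2586413 = 2247502 + 2586413 = 4833915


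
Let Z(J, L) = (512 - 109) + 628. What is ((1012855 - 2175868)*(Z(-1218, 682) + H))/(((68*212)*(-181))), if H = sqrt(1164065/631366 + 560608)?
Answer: 1199066403/2609296 + 3489039*sqrt(24830221365133782)/1647420778336 ≈ 793.26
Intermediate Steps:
Z(J, L) = 1031 (Z(J, L) = 403 + 628 = 1031)
H = 3*sqrt(24830221365133782)/631366 (H = sqrt(1164065*(1/631366) + 560608) = sqrt(1164065/631366 + 560608) = sqrt(353949994593/631366) = 3*sqrt(24830221365133782)/631366 ≈ 748.74)
((1012855 - 2175868)*(Z(-1218, 682) + H))/(((68*212)*(-181))) = ((1012855 - 2175868)*(1031 + 3*sqrt(24830221365133782)/631366))/(((68*212)*(-181))) = (-1163013*(1031 + 3*sqrt(24830221365133782)/631366))/((14416*(-181))) = (-1199066403 - 3489039*sqrt(24830221365133782)/631366)/(-2609296) = (-1199066403 - 3489039*sqrt(24830221365133782)/631366)*(-1/2609296) = 1199066403/2609296 + 3489039*sqrt(24830221365133782)/1647420778336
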